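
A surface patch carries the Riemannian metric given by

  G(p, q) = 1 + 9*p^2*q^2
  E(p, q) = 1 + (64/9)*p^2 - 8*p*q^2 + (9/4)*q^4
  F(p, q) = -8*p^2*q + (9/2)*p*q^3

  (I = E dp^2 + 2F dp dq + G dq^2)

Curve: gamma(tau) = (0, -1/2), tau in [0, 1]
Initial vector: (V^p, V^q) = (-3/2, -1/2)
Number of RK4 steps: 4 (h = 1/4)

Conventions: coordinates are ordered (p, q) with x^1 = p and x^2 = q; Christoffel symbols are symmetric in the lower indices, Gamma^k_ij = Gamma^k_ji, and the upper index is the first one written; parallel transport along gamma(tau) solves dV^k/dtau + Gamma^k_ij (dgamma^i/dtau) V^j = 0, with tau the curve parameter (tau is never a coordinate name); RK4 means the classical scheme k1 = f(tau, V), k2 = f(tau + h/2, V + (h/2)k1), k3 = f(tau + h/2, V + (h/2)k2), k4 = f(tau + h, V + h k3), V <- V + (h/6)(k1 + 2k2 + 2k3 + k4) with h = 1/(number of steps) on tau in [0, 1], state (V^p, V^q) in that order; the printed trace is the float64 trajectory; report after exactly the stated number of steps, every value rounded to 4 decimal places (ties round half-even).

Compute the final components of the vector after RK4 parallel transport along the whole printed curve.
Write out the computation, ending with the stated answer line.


gamma'(tau) = (0, 0); f(tau, V)^k = -Gamma^k_ij(gamma(tau)) gamma'^i(tau) V^j; h = 1/4; intermediate values shown to 6 dp
curve data and Christoffel symbols at the stage parameters:
  tau = 0.000000: gamma = (0.000000, -0.500000), gamma' = (0.000000, 0.000000); Gamma_ppp = -0.876712, Gamma_ppq = -0.493151, Gamma_pqq = 0.000000, Gamma_qpp = 0.000000, Gamma_qpq = 0.000000, Gamma_qqq = 0.000000
  tau = 0.125000: gamma = (0.000000, -0.500000), gamma' = (0.000000, 0.000000); Gamma_ppp = -0.876712, Gamma_ppq = -0.493151, Gamma_pqq = 0.000000, Gamma_qpp = 0.000000, Gamma_qpq = 0.000000, Gamma_qqq = 0.000000
  tau = 0.250000: gamma = (0.000000, -0.500000), gamma' = (0.000000, 0.000000); Gamma_ppp = -0.876712, Gamma_ppq = -0.493151, Gamma_pqq = 0.000000, Gamma_qpp = 0.000000, Gamma_qpq = 0.000000, Gamma_qqq = 0.000000
  tau = 0.375000: gamma = (0.000000, -0.500000), gamma' = (0.000000, 0.000000); Gamma_ppp = -0.876712, Gamma_ppq = -0.493151, Gamma_pqq = 0.000000, Gamma_qpp = 0.000000, Gamma_qpq = 0.000000, Gamma_qqq = 0.000000
  tau = 0.500000: gamma = (0.000000, -0.500000), gamma' = (0.000000, 0.000000); Gamma_ppp = -0.876712, Gamma_ppq = -0.493151, Gamma_pqq = 0.000000, Gamma_qpp = 0.000000, Gamma_qpq = 0.000000, Gamma_qqq = 0.000000
  tau = 0.625000: gamma = (0.000000, -0.500000), gamma' = (0.000000, 0.000000); Gamma_ppp = -0.876712, Gamma_ppq = -0.493151, Gamma_pqq = 0.000000, Gamma_qpp = 0.000000, Gamma_qpq = 0.000000, Gamma_qqq = 0.000000
  tau = 0.750000: gamma = (0.000000, -0.500000), gamma' = (0.000000, 0.000000); Gamma_ppp = -0.876712, Gamma_ppq = -0.493151, Gamma_pqq = 0.000000, Gamma_qpp = 0.000000, Gamma_qpq = 0.000000, Gamma_qqq = 0.000000
  tau = 0.875000: gamma = (0.000000, -0.500000), gamma' = (0.000000, 0.000000); Gamma_ppp = -0.876712, Gamma_ppq = -0.493151, Gamma_pqq = 0.000000, Gamma_qpp = 0.000000, Gamma_qpq = 0.000000, Gamma_qqq = 0.000000
  tau = 1.000000: gamma = (0.000000, -0.500000), gamma' = (0.000000, 0.000000); Gamma_ppp = -0.876712, Gamma_ppq = -0.493151, Gamma_pqq = 0.000000, Gamma_qpp = 0.000000, Gamma_qpq = 0.000000, Gamma_qqq = 0.000000
step 0: V^p = -1.5000, V^q = -0.5000
step 1: k1 = (0.000000, 0.000000), k2 = (0.000000, 0.000000), k3 = (0.000000, 0.000000), k4 = (0.000000, 0.000000); V <- V + (h/6)(k1 + 2k2 + 2k3 + k4): V^p = -1.5000, V^q = -0.5000
step 2: k1 = (0.000000, 0.000000), k2 = (0.000000, 0.000000), k3 = (0.000000, 0.000000), k4 = (0.000000, 0.000000); V <- V + (h/6)(k1 + 2k2 + 2k3 + k4): V^p = -1.5000, V^q = -0.5000
step 3: k1 = (0.000000, 0.000000), k2 = (0.000000, 0.000000), k3 = (0.000000, 0.000000), k4 = (0.000000, 0.000000); V <- V + (h/6)(k1 + 2k2 + 2k3 + k4): V^p = -1.5000, V^q = -0.5000
step 4: k1 = (0.000000, 0.000000), k2 = (0.000000, 0.000000), k3 = (0.000000, 0.000000), k4 = (0.000000, 0.000000); V <- V + (h/6)(k1 + 2k2 + 2k3 + k4): V^p = -1.5000, V^q = -0.5000

Answer: V^p = -1.5000, V^q = -0.5000


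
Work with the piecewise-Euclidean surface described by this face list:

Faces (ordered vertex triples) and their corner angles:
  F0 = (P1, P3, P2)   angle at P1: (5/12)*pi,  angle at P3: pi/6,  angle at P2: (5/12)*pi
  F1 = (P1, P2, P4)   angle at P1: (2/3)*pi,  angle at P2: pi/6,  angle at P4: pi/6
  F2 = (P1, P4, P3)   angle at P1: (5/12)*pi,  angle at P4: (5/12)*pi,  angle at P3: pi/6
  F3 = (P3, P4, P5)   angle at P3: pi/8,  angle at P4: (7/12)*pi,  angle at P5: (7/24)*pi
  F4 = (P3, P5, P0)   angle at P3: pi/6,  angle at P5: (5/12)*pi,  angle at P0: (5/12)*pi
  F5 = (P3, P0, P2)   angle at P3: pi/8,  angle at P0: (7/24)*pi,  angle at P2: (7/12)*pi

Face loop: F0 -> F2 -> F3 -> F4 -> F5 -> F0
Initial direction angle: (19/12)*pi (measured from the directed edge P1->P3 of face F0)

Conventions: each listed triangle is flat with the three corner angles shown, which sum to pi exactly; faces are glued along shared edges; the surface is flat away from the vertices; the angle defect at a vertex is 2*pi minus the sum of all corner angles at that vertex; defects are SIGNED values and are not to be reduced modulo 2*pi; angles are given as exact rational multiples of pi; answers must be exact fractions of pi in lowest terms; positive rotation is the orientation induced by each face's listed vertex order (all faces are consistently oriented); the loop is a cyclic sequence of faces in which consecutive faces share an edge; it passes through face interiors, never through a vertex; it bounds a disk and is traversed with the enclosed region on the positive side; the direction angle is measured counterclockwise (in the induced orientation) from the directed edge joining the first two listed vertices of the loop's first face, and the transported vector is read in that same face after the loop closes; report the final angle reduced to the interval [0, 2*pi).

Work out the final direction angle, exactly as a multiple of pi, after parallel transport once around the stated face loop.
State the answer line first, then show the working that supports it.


Answer: final direction angle = (5/6)*pi

enclosed vertex P3: corner angles sum to (3/4)*pi, defect = 2*pi - (3/4)*pi = (5/4)*pi
transport around the loop rotates by the sum of enclosed defects; add to the initial angle mod 2*pi
final angle = (19/12)*pi + (5/4)*pi = (5/6)*pi (mod 2*pi)


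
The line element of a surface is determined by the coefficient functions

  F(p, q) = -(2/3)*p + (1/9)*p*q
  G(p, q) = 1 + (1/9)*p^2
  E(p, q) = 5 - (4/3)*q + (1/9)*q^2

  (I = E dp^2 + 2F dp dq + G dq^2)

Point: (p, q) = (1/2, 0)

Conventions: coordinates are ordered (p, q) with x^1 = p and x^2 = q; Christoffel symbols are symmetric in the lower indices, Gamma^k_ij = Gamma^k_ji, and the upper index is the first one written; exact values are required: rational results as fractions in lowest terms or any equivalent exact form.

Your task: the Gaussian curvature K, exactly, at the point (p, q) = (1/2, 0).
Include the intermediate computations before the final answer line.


E = 5, F = -1/3, G = 37/36, EG - F^2 = 181/36 at the point
E_p = 0, E_q = -4/3, F_p = -2/3, F_q = 1/18, G_p = 1/9, G_q = 0
E_qq = 2/9, F_pq = 1/9, G_pp = 2/9
The intrinsic route: Brioschi's K = (det M1 - det M2)/(EG - F^2)^2.
M1 = [[-E_qq/2 + F_pq - G_pp/2, E_p/2, F_p - E_q/2], [F_q - G_p/2, E, F], [G_q/2, F, G]] = [[-1/9, 0, 0], [0, 5, -1/3], [0, -1/3, 37/36]]; det M1 = -181/324
M2 = [[0, E_q/2, G_p/2], [E_q/2, E, F], [G_p/2, F, G]] = [[0, -2/3, 1/18], [-2/3, 5, -1/3], [1/18, -1/3, 37/36]]; det M2 = -145/324
det M1 - det M2 = -1/9; K = -1/9 / (181/36)^2 = -144/32761

Answer: K = -144/32761


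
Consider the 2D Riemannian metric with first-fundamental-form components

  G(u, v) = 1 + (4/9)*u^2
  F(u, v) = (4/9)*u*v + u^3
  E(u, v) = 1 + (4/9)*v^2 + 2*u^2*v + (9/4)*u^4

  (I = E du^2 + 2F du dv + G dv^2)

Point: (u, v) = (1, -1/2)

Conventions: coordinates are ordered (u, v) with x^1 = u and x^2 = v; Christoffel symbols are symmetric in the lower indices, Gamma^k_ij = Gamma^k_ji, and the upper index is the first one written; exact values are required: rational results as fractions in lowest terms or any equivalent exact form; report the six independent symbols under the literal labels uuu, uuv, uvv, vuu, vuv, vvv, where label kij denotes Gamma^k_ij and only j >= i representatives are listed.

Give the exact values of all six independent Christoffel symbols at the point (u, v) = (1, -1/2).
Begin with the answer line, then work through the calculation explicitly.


Answer: Gamma_uuu = 126/101, Gamma_uuv = 28/101, Gamma_uvv = 0, Gamma_vuu = 72/101, Gamma_vuv = 16/101, Gamma_vvv = 0

E = 85/36, F = 7/9, G = 13/9 at the point
E_u = 7, E_v = 14/9, F_u = 25/9, F_v = 4/9, G_u = 8/9, G_v = 0
EG - F^2 = 101/36;  g^inv = (36/101) * [[13/9, -7/9], [-7/9, 85/36]]
first-kind symbols [ij,l] = (1/2)(d_i g_jl + d_j g_il - d_l g_ij): [uu,u] = E_u/2 = 7/2, [uu,v] = F_u - E_v/2 = 2, [uv,u] = E_v/2 = 7/9, [uv,v] = G_u/2 = 4/9, [vv,u] = F_v - G_u/2 = 0, [vv,v] = G_v/2 = 0
Gamma^u_ij = (G*[ij,u] - F*[ij,v])/(EG - F^2), Gamma^v_ij = (E*[ij,v] - F*[ij,u])/(EG - F^2)


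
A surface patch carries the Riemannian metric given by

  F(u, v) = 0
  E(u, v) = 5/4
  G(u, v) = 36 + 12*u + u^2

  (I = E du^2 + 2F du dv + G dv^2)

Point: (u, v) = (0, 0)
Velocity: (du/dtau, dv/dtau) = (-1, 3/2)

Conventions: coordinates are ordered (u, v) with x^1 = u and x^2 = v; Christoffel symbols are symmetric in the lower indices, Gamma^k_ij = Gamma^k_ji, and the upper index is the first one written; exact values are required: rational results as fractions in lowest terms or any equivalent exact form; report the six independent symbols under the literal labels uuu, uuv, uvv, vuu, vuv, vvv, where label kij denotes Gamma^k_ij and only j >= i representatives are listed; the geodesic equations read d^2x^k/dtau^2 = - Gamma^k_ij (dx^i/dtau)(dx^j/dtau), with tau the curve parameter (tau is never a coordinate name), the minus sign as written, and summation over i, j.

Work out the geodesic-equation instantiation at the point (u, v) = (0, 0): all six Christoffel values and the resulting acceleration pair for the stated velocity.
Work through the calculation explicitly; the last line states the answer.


E = 5/4, F = 0, G = 36 at the point
E_u = 0, E_v = 0, F_u = 0, F_v = 0, G_u = 12, G_v = 0
EG - F^2 = 45;  g^inv = (1/45) * [[36, 0], [0, 5/4]]
first-kind symbols [ij,l] = (1/2)(d_i g_jl + d_j g_il - d_l g_ij): [uu,u] = E_u/2 = 0, [uu,v] = F_u - E_v/2 = 0, [uv,u] = E_v/2 = 0, [uv,v] = G_u/2 = 6, [vv,u] = F_v - G_u/2 = -6, [vv,v] = G_v/2 = 0
Gamma^u_ij = (G*[ij,u] - F*[ij,v])/(EG - F^2), Gamma^v_ij = (E*[ij,v] - F*[ij,u])/(EG - F^2)
Gamma_uuu = 0, Gamma_uuv = 0, Gamma_uvv = -24/5, Gamma_vuu = 0, Gamma_vuv = 1/6, Gamma_vvv = 0
d^2u/dtau^2 = -(Gamma_uuu*(-1)^2 + 2*Gamma_uuv*(-1)*(3/2) + Gamma_uvv*(3/2)^2) = 54/5
d^2v/dtau^2 = -(Gamma_vuu*(-1)^2 + 2*Gamma_vuv*(-1)*(3/2) + Gamma_vvv*(3/2)^2) = 1/2

Answer: Gamma_uuu = 0, Gamma_uuv = 0, Gamma_uvv = -24/5, Gamma_vuu = 0, Gamma_vuv = 1/6, Gamma_vvv = 0; accelerations (d^2u/dtau^2, d^2v/dtau^2) = (54/5, 1/2)


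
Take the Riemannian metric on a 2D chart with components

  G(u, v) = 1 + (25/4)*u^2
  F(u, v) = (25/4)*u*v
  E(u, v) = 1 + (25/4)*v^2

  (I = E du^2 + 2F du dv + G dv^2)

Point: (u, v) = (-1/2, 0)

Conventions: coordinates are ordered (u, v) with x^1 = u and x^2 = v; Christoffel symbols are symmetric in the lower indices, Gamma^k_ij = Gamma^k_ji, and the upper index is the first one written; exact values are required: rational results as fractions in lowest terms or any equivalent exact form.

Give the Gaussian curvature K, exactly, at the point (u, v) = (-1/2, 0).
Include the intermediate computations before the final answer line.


E = 1, F = 0, G = 41/16, EG - F^2 = 41/16 at the point
E_u = 0, E_v = 0, F_u = 0, F_v = -25/8, G_u = -25/4, G_v = 0
E_vv = 25/2, F_uv = 25/4, G_uu = 25/2
Compute both Brioschi determinants and normalise by (EG - F^2)^2.
M1 = [[-E_vv/2 + F_uv - G_uu/2, E_u/2, F_u - E_v/2], [F_v - G_u/2, E, F], [G_v/2, F, G]] = [[-25/4, 0, 0], [0, 1, 0], [0, 0, 41/16]]; det M1 = -1025/64
M2 = [[0, E_v/2, G_u/2], [E_v/2, E, F], [G_u/2, F, G]] = [[0, 0, -25/8], [0, 1, 0], [-25/8, 0, 41/16]]; det M2 = -625/64
det M1 - det M2 = -25/4; K = -25/4 / (41/16)^2 = -1600/1681

Answer: K = -1600/1681


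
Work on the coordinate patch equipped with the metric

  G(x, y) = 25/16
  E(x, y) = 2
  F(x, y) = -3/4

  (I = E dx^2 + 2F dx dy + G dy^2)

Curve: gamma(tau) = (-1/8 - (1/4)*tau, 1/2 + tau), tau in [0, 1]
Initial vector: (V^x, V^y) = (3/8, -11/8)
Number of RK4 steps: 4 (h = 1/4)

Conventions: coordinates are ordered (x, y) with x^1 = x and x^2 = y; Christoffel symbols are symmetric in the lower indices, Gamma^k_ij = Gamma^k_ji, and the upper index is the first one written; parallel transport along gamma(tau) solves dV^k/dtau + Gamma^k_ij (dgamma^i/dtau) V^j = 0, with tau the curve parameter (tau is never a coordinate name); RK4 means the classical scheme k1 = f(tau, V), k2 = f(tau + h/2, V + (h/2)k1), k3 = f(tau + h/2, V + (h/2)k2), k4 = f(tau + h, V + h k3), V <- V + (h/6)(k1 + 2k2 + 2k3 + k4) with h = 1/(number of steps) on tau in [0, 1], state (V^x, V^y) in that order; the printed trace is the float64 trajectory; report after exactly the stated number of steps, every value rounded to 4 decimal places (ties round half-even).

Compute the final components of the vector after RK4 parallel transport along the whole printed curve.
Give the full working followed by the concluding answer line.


gamma'(tau) = (-1/4, 1); f(tau, V)^k = -Gamma^k_ij(gamma(tau)) gamma'^i(tau) V^j; h = 1/4; intermediate values shown to 6 dp
curve data and Christoffel symbols at the stage parameters:
  tau = 0.000000: gamma = (-0.125000, 0.500000), gamma' = (-0.250000, 1.000000); Gamma_xxx = 0.000000, Gamma_xxy = 0.000000, Gamma_xyy = 0.000000, Gamma_yxx = 0.000000, Gamma_yxy = 0.000000, Gamma_yyy = 0.000000
  tau = 0.125000: gamma = (-0.156250, 0.625000), gamma' = (-0.250000, 1.000000); Gamma_xxx = 0.000000, Gamma_xxy = 0.000000, Gamma_xyy = 0.000000, Gamma_yxx = 0.000000, Gamma_yxy = 0.000000, Gamma_yyy = 0.000000
  tau = 0.250000: gamma = (-0.187500, 0.750000), gamma' = (-0.250000, 1.000000); Gamma_xxx = 0.000000, Gamma_xxy = 0.000000, Gamma_xyy = 0.000000, Gamma_yxx = 0.000000, Gamma_yxy = 0.000000, Gamma_yyy = 0.000000
  tau = 0.375000: gamma = (-0.218750, 0.875000), gamma' = (-0.250000, 1.000000); Gamma_xxx = 0.000000, Gamma_xxy = 0.000000, Gamma_xyy = 0.000000, Gamma_yxx = 0.000000, Gamma_yxy = 0.000000, Gamma_yyy = 0.000000
  tau = 0.500000: gamma = (-0.250000, 1.000000), gamma' = (-0.250000, 1.000000); Gamma_xxx = 0.000000, Gamma_xxy = 0.000000, Gamma_xyy = 0.000000, Gamma_yxx = 0.000000, Gamma_yxy = 0.000000, Gamma_yyy = 0.000000
  tau = 0.625000: gamma = (-0.281250, 1.125000), gamma' = (-0.250000, 1.000000); Gamma_xxx = 0.000000, Gamma_xxy = 0.000000, Gamma_xyy = 0.000000, Gamma_yxx = 0.000000, Gamma_yxy = 0.000000, Gamma_yyy = 0.000000
  tau = 0.750000: gamma = (-0.312500, 1.250000), gamma' = (-0.250000, 1.000000); Gamma_xxx = 0.000000, Gamma_xxy = 0.000000, Gamma_xyy = 0.000000, Gamma_yxx = 0.000000, Gamma_yxy = 0.000000, Gamma_yyy = 0.000000
  tau = 0.875000: gamma = (-0.343750, 1.375000), gamma' = (-0.250000, 1.000000); Gamma_xxx = 0.000000, Gamma_xxy = 0.000000, Gamma_xyy = 0.000000, Gamma_yxx = 0.000000, Gamma_yxy = 0.000000, Gamma_yyy = 0.000000
  tau = 1.000000: gamma = (-0.375000, 1.500000), gamma' = (-0.250000, 1.000000); Gamma_xxx = 0.000000, Gamma_xxy = 0.000000, Gamma_xyy = 0.000000, Gamma_yxx = 0.000000, Gamma_yxy = 0.000000, Gamma_yyy = 0.000000
step 0: V^x = 0.3750, V^y = -1.3750
step 1: k1 = (0.000000, 0.000000), k2 = (0.000000, 0.000000), k3 = (0.000000, 0.000000), k4 = (0.000000, 0.000000); V <- V + (h/6)(k1 + 2k2 + 2k3 + k4): V^x = 0.3750, V^y = -1.3750
step 2: k1 = (0.000000, 0.000000), k2 = (0.000000, 0.000000), k3 = (0.000000, 0.000000), k4 = (0.000000, 0.000000); V <- V + (h/6)(k1 + 2k2 + 2k3 + k4): V^x = 0.3750, V^y = -1.3750
step 3: k1 = (0.000000, 0.000000), k2 = (0.000000, 0.000000), k3 = (0.000000, 0.000000), k4 = (0.000000, 0.000000); V <- V + (h/6)(k1 + 2k2 + 2k3 + k4): V^x = 0.3750, V^y = -1.3750
step 4: k1 = (0.000000, 0.000000), k2 = (0.000000, 0.000000), k3 = (0.000000, 0.000000), k4 = (0.000000, 0.000000); V <- V + (h/6)(k1 + 2k2 + 2k3 + k4): V^x = 0.3750, V^y = -1.3750

Answer: V^x = 0.3750, V^y = -1.3750


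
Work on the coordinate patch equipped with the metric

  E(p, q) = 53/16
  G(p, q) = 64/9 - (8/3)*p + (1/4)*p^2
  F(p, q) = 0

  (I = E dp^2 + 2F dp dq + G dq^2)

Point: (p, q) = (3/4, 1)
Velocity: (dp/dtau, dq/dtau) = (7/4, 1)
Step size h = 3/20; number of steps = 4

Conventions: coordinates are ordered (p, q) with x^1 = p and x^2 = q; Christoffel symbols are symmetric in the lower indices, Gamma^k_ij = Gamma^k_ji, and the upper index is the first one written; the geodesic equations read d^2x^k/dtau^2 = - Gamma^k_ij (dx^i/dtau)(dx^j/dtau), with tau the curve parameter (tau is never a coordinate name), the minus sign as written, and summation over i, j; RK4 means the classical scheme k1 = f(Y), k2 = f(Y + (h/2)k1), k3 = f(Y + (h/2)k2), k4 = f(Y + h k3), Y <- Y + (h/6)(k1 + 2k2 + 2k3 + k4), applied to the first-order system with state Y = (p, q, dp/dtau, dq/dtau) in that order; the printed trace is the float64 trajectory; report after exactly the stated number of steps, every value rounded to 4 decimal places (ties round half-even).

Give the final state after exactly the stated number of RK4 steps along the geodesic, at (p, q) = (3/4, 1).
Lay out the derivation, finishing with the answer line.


f(Y) = (dp/dtau, dq/dtau, -Gamma^p_ij Y'^i Y'^j, -Gamma^q_ij Y'^i Y'^j) with the Gammas evaluated at the stage position; h = 0.150000; intermediate values shown to 6 dp
step 0: p = 0.7500, q = 1.0000, dp/dtau = 1.7500, dq/dtau = 1.0000
step 1:
  k1: at (p, q) = (0.750000, 1.000000), (dp/dtau, dq/dtau) = (1.750000, 1.000000); Gamma_ppp = 0.000000, Gamma_ppq = 0.000000, Gamma_pqq = 0.345912, Gamma_qpp = 0.000000, Gamma_qpq = -0.218182, Gamma_qqq = 0.000000; k1 = (1.750000, 1.000000, -0.345912, 0.763636)
  k2: at (p, q) = (0.881250, 1.075000), (dp/dtau, dq/dtau) = (1.724057, 1.057273); Gamma_ppp = 0.000000, Gamma_ppq = 0.000000, Gamma_pqq = 0.336006, Gamma_qpp = 0.000000, Gamma_qpq = -0.224614, Gamma_qqq = 0.000000; k2 = (1.724057, 1.057273, -0.375596, 0.818852)
  k3: at (p, q) = (0.879304, 1.079295), (dp/dtau, dq/dtau) = (1.721830, 1.061414); Gamma_ppp = 0.000000, Gamma_ppq = 0.000000, Gamma_pqq = 0.336153, Gamma_qpp = 0.000000, Gamma_qpq = -0.224516, Gamma_qqq = 0.000000; k3 = (1.721830, 1.061414, -0.378710, 0.820639)
  k4: at (p, q) = (1.008275, 1.159212), (dp/dtau, dq/dtau) = (1.693194, 1.123096); Gamma_ppp = 0.000000, Gamma_ppq = 0.000000, Gamma_pqq = 0.326420, Gamma_qpp = 0.000000, Gamma_qpq = -0.231211, Gamma_qqq = 0.000000; k4 = (1.693194, 1.123096, -0.411727, 0.879349)
  Y <- Y + (h/6)(k1 + 2k2 + 2k3 + k4): p = 1.0084, q = 1.1590, dp/dtau = 1.6933, dq/dtau = 1.1230
step 2:
  k1: at (p, q) = (1.008374, 1.159012), (dp/dtau, dq/dtau) = (1.693344, 1.123049); Gamma_ppp = 0.000000, Gamma_ppq = 0.000000, Gamma_pqq = 0.326412, Gamma_qpp = 0.000000, Gamma_qpq = -0.231216, Gamma_qqq = 0.000000; k1 = (1.693344, 1.123049, -0.411684, 0.879411)
  k2: at (p, q) = (1.135375, 1.243240), (dp/dtau, dq/dtau) = (1.662467, 1.189005); Gamma_ppp = 0.000000, Gamma_ppq = 0.000000, Gamma_pqq = 0.316827, Gamma_qpp = 0.000000, Gamma_qpq = -0.238211, Gamma_qqq = 0.000000; k2 = (1.662467, 1.189005, -0.447909, 0.941735)
  k3: at (p, q) = (1.133059, 1.248187), (dp/dtau, dq/dtau) = (1.659751, 1.193679); Gamma_ppp = 0.000000, Gamma_ppq = 0.000000, Gamma_pqq = 0.317002, Gamma_qpp = 0.000000, Gamma_qpq = -0.238080, Gamma_qqq = 0.000000; k3 = (1.659751, 1.193679, -0.451686, 0.943372)
  k4: at (p, q) = (1.257337, 1.338064), (dp/dtau, dq/dtau) = (1.625591, 1.264555); Gamma_ppp = 0.000000, Gamma_ppq = 0.000000, Gamma_pqq = 0.307622, Gamma_qpp = 0.000000, Gamma_qpq = -0.245339, Gamma_qqq = 0.000000; k4 = (1.625591, 1.264555, -0.491919, 1.008661)
  Y <- Y + (h/6)(k1 + 2k2 + 2k3 + k4): p = 1.2575, q = 1.3378, dp/dtau = 1.6258, dq/dtau = 1.2645
step 3:
  k1: at (p, q) = (1.257458, 1.337836), (dp/dtau, dq/dtau) = (1.625774, 1.264506); Gamma_ppp = 0.000000, Gamma_ppq = 0.000000, Gamma_pqq = 0.307613, Gamma_qpp = 0.000000, Gamma_qpq = -0.245346, Gamma_qqq = 0.000000; k1 = (1.625774, 1.264506, -0.491866, 1.008766)
  k2: at (p, q) = (1.379391, 1.432674), (dp/dtau, dq/dtau) = (1.588884, 1.340164); Gamma_ppp = 0.000000, Gamma_ppq = 0.000000, Gamma_pqq = 0.298411, Gamma_qpp = 0.000000, Gamma_qpq = -0.252912, Gamma_qqq = 0.000000; k2 = (1.588884, 1.340164, -0.535957, 1.077084)
  k3: at (p, q) = (1.376625, 1.438348), (dp/dtau, dq/dtau) = (1.585577, 1.345288); Gamma_ppp = 0.000000, Gamma_ppq = 0.000000, Gamma_pqq = 0.298620, Gamma_qpp = 0.000000, Gamma_qpq = -0.252735, Gamma_qqq = 0.000000; k3 = (1.585577, 1.345288, -0.540441, 1.078198)
  k4: at (p, q) = (1.495295, 1.539629), (dp/dtau, dq/dtau) = (1.544708, 1.426236); Gamma_ppp = 0.000000, Gamma_ppq = 0.000000, Gamma_pqq = 0.289663, Gamma_qpp = 0.000000, Gamma_qpq = -0.260550, Gamma_qqq = 0.000000; k4 = (1.544708, 1.426236, -0.589218, 1.148044)
  Y <- Y + (h/6)(k1 + 2k2 + 2k3 + k4): p = 1.4954, q = 1.5394, dp/dtau = 1.5449, dq/dtau = 1.4262
step 4:
  k1: at (p, q) = (1.495444, 1.539377), (dp/dtau, dq/dtau) = (1.544927, 1.426191); Gamma_ppp = 0.000000, Gamma_ppq = 0.000000, Gamma_pqq = 0.289652, Gamma_qpp = 0.000000, Gamma_qpq = -0.260560, Gamma_qqq = 0.000000; k1 = (1.544927, 1.426191, -0.589158, 1.148214)
  k2: at (p, q) = (1.611313, 1.646341), (dp/dtau, dq/dtau) = (1.500740, 1.512307); Gamma_ppp = 0.000000, Gamma_ppq = 0.000000, Gamma_pqq = 0.280907, Gamma_qpp = 0.000000, Gamma_qpq = -0.268671, Gamma_qqq = 0.000000; k2 = (1.500740, 1.512307, -0.642455, 1.219542)
  k3: at (p, q) = (1.607999, 1.652800), (dp/dtau, dq/dtau) = (1.496743, 1.517656); Gamma_ppp = 0.000000, Gamma_ppq = 0.000000, Gamma_pqq = 0.281157, Gamma_qpp = 0.000000, Gamma_qpq = -0.268432, Gamma_qqq = 0.000000; k3 = (1.496743, 1.517656, -0.647584, 1.219510)
  k4: at (p, q) = (1.719955, 1.767026), (dp/dtau, dq/dtau) = (1.447789, 1.609117); Gamma_ppp = 0.000000, Gamma_ppq = 0.000000, Gamma_pqq = 0.272708, Gamma_qpp = 0.000000, Gamma_qpq = -0.276749, Gamma_qqq = 0.000000; k4 = (1.447789, 1.609117, -0.706111, 1.289465)
  Y <- Y + (h/6)(k1 + 2k2 + 2k3 + k4): p = 1.7201, q = 1.7668, dp/dtau = 1.4480, dq/dtau = 1.6091

Answer: p = 1.7201, q = 1.7668, dp/dtau = 1.4480, dq/dtau = 1.6091


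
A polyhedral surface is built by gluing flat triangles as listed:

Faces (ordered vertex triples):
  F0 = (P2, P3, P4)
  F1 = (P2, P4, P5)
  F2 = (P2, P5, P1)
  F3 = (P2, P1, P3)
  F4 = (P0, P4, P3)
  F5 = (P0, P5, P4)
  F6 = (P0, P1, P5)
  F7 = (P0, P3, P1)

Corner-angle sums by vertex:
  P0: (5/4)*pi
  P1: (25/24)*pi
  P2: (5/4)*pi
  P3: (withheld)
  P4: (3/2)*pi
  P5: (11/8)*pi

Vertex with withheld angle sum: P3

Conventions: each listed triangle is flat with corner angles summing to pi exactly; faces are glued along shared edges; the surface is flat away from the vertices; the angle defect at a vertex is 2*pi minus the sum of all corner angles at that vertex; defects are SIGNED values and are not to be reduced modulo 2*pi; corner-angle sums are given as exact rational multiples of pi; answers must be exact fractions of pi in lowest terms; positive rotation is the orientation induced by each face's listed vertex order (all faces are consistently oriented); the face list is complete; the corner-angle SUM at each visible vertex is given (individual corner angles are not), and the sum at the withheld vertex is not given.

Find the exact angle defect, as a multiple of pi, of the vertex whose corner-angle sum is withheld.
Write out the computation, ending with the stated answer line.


V = 6, E = 12, F = 8; chi = V - E + F = 2
Gauss-Bonnet: total defect = 2*pi*chi = 4*pi; visible defects sum to (43/12)*pi

Answer: defect(P3) = (5/12)*pi


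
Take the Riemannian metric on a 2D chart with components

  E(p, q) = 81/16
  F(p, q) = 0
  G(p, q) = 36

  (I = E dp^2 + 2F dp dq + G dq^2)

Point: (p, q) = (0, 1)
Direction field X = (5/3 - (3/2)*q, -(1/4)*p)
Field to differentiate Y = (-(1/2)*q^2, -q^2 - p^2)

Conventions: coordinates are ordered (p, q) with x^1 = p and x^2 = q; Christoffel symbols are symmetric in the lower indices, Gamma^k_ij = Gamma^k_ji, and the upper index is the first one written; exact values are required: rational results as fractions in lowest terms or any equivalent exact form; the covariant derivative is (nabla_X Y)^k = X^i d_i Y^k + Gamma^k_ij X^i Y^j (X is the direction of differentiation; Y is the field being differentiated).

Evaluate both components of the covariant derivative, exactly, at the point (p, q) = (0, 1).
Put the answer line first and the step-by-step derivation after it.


Answer: (nabla_X Y)^p = 0, (nabla_X Y)^q = 0

E = 81/16, F = 0, G = 36 at the point
E_p = 0, E_q = 0, F_p = 0, F_q = 0, G_p = 0, G_q = 0
EG - F^2 = 729/4;  g^inv = (4/729) * [[36, 0], [0, 81/16]]
first-kind symbols [ij,l] = (1/2)(d_i g_jl + d_j g_il - d_l g_ij): [pp,p] = E_p/2 = 0, [pp,q] = F_p - E_q/2 = 0, [pq,p] = E_q/2 = 0, [pq,q] = G_p/2 = 0, [qq,p] = F_q - G_p/2 = 0, [qq,q] = G_q/2 = 0
Gamma^p_ij = (G*[ij,p] - F*[ij,q])/(EG - F^2), Gamma^q_ij = (E*[ij,q] - F*[ij,p])/(EG - F^2)
Gamma_ppp = 0, Gamma_ppq = 0, Gamma_pqq = 0, Gamma_qpp = 0, Gamma_qpq = 0, Gamma_qqq = 0
X = (1/6, 0), Y = (-1/2, -1) at the point


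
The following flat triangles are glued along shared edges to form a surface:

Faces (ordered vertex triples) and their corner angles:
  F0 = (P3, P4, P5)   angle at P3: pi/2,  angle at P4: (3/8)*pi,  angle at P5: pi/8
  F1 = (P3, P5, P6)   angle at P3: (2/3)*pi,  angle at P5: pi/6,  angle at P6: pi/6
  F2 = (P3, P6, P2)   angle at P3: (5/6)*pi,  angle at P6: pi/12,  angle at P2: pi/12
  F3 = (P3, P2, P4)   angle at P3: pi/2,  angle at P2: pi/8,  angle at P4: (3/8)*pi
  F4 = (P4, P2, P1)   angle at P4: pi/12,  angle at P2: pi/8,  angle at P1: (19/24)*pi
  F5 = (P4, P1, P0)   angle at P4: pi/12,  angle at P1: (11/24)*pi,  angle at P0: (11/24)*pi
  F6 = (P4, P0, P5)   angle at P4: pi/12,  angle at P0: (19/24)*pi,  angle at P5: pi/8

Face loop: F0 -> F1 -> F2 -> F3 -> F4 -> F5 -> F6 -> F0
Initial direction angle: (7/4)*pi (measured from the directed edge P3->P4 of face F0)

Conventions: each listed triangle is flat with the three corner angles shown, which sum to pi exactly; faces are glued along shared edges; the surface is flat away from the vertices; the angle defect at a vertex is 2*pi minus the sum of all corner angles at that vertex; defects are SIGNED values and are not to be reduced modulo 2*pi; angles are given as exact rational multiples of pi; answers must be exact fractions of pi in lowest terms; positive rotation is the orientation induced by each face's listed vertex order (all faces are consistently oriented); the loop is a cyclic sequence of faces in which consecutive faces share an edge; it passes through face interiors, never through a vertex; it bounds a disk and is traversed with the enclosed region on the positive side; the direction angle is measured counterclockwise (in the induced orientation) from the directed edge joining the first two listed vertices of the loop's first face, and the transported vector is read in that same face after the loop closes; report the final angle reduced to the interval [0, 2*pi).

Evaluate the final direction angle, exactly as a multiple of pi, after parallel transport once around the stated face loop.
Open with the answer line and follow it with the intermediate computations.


Answer: final direction angle = pi/4

enclosed vertex P3: corner angles sum to (5/2)*pi, defect = 2*pi - (5/2)*pi = -pi/2
enclosed vertex P4: corner angles sum to pi, defect = 2*pi - pi = pi
the final direction is the initial angle plus the enclosed defects, taken mod 2*pi in the induced orientation
final angle = (7/4)*pi + pi/2 = pi/4 (mod 2*pi)


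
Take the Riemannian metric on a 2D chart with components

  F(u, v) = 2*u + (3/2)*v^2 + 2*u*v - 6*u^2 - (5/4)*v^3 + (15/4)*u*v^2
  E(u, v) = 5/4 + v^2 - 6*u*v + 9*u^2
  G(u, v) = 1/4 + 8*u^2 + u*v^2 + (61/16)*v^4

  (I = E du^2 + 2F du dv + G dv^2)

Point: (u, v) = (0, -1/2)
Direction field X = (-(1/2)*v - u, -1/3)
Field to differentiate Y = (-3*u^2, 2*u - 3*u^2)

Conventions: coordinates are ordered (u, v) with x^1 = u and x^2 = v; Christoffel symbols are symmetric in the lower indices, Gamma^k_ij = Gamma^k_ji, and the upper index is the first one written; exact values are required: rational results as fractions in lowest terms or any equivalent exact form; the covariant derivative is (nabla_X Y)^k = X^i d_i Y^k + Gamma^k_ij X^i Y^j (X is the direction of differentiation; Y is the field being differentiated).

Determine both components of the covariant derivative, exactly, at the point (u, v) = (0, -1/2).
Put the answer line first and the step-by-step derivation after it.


Answer: (nabla_X Y)^u = 0, (nabla_X Y)^v = 1/2

E = 3/2, F = 17/32, G = 125/256 at the point
E_u = 3, E_v = -1, F_u = 31/16, F_v = -39/16, G_u = 1/4, G_v = -61/32
EG - F^2 = 461/1024;  g^inv = (1024/461) * [[125/256, -17/32], [-17/32, 3/2]]
first-kind symbols [ij,l] = (1/2)(d_i g_jl + d_j g_il - d_l g_ij): [uu,u] = E_u/2 = 3/2, [uu,v] = F_u - E_v/2 = 39/16, [uv,u] = E_v/2 = -1/2, [uv,v] = G_u/2 = 1/8, [vv,u] = F_v - G_u/2 = -41/16, [vv,v] = G_v/2 = -61/64
Gamma^u_ij = (G*[ij,u] - F*[ij,v])/(EG - F^2), Gamma^v_ij = (E*[ij,v] - F*[ij,u])/(EG - F^2)
Gamma_uuu = -576/461, Gamma_uuv = -318/461, Gamma_uvv = -3051/1844, Gamma_vuu = 2928/461, Gamma_vuv = 464/461, Gamma_vvv = -70/461
X = (1/4, -1/3), Y = (0, 0) at the point


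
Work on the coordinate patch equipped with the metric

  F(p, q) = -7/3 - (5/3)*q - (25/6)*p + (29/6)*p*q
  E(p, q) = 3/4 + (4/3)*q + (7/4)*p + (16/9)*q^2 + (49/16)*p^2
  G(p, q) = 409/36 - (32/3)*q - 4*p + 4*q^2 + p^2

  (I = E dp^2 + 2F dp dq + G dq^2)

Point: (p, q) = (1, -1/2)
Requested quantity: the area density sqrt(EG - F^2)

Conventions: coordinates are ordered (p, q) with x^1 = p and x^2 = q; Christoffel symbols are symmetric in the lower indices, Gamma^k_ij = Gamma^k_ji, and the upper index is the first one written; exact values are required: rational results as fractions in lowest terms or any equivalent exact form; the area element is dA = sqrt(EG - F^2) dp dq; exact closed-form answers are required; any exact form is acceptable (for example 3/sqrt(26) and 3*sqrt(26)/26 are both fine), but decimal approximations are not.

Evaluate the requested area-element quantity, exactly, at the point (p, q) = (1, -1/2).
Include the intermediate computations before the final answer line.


E = 769/144, F = -97/12, G = 529/36; EG - F^2 = 68077/5184

Answer: sqrt(EG - F^2) = sqrt(68077)/72


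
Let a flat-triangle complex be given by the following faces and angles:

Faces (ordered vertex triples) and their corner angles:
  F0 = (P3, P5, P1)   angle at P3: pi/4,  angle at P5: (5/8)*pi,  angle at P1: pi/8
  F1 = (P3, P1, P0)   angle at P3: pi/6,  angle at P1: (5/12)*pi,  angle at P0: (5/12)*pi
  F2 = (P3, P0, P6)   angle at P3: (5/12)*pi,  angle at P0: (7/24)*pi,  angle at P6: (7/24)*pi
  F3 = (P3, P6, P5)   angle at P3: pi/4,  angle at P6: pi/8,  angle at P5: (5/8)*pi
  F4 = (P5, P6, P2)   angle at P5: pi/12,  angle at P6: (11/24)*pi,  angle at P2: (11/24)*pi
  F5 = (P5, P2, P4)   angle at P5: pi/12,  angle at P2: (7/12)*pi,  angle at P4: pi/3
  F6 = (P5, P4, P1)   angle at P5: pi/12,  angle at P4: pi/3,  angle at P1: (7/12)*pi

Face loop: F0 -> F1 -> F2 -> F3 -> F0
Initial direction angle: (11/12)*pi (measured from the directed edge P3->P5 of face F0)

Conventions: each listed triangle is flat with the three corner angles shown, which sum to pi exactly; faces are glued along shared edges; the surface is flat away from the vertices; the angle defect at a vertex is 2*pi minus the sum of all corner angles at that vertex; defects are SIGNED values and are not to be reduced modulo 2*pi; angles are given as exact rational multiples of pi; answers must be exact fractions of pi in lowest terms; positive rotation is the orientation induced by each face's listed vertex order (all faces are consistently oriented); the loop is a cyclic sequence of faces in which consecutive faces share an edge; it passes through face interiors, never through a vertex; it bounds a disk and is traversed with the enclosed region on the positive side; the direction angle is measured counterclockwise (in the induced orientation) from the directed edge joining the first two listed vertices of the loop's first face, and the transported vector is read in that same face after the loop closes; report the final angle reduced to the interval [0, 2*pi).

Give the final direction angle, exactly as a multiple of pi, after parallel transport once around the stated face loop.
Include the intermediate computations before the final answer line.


enclosed vertex P3: corner angles sum to (13/12)*pi, defect = 2*pi - (13/12)*pi = (11/12)*pi
by Gauss-Bonnet the loop rotates the vector by the enclosed defect sum (positive orientation, mod 2*pi)
final angle = (11/12)*pi + (11/12)*pi = (11/6)*pi (mod 2*pi)

Answer: final direction angle = (11/6)*pi


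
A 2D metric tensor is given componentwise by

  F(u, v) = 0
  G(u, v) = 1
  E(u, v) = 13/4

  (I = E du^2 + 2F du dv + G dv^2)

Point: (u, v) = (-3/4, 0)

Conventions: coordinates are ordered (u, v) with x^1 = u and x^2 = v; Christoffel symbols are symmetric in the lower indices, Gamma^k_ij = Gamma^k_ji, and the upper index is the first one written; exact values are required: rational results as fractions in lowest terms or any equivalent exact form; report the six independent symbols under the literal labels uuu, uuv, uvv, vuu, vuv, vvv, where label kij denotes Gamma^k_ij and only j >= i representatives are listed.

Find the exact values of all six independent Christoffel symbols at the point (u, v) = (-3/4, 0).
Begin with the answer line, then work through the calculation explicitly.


Answer: Gamma_uuu = 0, Gamma_uuv = 0, Gamma_uvv = 0, Gamma_vuu = 0, Gamma_vuv = 0, Gamma_vvv = 0

E = 13/4, F = 0, G = 1 at the point
E_u = 0, E_v = 0, F_u = 0, F_v = 0, G_u = 0, G_v = 0
EG - F^2 = 13/4;  g^inv = (4/13) * [[1, 0], [0, 13/4]]
first-kind symbols [ij,l] = (1/2)(d_i g_jl + d_j g_il - d_l g_ij): [uu,u] = E_u/2 = 0, [uu,v] = F_u - E_v/2 = 0, [uv,u] = E_v/2 = 0, [uv,v] = G_u/2 = 0, [vv,u] = F_v - G_u/2 = 0, [vv,v] = G_v/2 = 0
Gamma^u_ij = (G*[ij,u] - F*[ij,v])/(EG - F^2), Gamma^v_ij = (E*[ij,v] - F*[ij,u])/(EG - F^2)


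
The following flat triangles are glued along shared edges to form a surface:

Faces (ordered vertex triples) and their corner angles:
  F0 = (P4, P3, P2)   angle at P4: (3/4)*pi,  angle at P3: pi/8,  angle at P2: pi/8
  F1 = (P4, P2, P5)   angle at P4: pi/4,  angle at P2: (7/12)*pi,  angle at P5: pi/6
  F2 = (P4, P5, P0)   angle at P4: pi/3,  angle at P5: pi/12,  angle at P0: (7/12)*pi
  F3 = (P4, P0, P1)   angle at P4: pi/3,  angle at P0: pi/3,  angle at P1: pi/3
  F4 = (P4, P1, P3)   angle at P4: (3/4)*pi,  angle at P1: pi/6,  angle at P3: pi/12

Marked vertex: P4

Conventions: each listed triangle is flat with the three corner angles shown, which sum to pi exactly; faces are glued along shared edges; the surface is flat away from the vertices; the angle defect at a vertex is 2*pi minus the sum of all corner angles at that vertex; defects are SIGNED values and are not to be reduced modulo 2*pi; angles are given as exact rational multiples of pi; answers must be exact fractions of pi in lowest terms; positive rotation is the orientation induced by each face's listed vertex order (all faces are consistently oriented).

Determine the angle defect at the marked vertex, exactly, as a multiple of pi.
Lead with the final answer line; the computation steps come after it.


Answer: defect(P4) = (-5/12)*pi

Sum of corner angles at P4: (29/12)*pi
defect = 2*pi - (29/12)*pi


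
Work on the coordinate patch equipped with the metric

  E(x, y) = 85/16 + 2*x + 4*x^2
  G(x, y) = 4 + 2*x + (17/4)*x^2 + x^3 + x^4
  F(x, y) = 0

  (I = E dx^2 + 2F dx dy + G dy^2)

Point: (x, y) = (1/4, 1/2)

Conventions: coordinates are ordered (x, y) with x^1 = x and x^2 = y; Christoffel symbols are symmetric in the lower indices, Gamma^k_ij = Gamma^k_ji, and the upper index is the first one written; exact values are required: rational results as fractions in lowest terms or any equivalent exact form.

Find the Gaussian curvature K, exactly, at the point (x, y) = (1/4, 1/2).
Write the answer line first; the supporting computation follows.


Answer: K = -41472/329315

E = 97/16, F = 0, G = 1225/256, EG - F^2 = 118825/4096 at the point
E_x = 4, E_y = 0, F_x = 0, F_y = 0, G_x = 35/8, G_y = 0
E_yy = 0, F_xy = 0, G_xx = 43/4
By Brioschi, K is (det M1 - det M2) divided by (EG - F^2) squared.
M1 = [[-E_yy/2 + F_xy - G_xx/2, E_x/2, F_x - E_y/2], [F_y - G_x/2, E, F], [G_y/2, F, G]] = [[-43/8, 2, 0], [-35/16, 97/16, 0], [0, 0, 1225/256]]; det M1 = -4423475/32768
M2 = [[0, E_y/2, G_x/2], [E_y/2, E, F], [G_x/2, F, G]] = [[0, 0, 35/16], [0, 97/16, 0], [35/16, 0, 1225/256]]; det M2 = -118825/4096
det M1 - det M2 = -3472875/32768; K = -3472875/32768 / (118825/4096)^2 = -41472/329315


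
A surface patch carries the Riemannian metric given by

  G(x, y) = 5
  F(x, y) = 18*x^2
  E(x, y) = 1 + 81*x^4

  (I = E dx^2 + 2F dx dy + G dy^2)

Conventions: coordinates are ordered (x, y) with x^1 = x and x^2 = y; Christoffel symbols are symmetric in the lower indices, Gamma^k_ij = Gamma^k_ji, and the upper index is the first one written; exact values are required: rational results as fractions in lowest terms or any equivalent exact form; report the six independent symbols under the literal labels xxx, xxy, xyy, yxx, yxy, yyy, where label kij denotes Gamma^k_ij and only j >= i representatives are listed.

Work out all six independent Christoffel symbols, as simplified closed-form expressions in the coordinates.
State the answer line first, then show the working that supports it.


Answer: Gamma_xxx = 162*x^3/(81*x^4 + 5), Gamma_xxy = 0, Gamma_xyy = 0, Gamma_yxx = 36*x/(81*x^4 + 5), Gamma_yxy = 0, Gamma_yyy = 0

E = 1 + 81*x^4; F = 18*x^2; G = 5
Gamma^k_ij = (1/2) g^{kl} (d_i g_jl + d_j g_il - d_l g_ij), with g^inv = (1/(EG-F^2)) [[G, -F], [-F, E]]
first partials: E_x = 324*x^3, E_y = 0, F_x = 36*x, F_y = 0, G_x = 0, G_y = 0
D = EG - F^2 = 5 + 81*x^4
expanded: Gamma^x_xx = (G E_x - 2F F_x + F E_y)/(2D), Gamma^x_xy = (G E_y - F G_x)/(2D), Gamma^x_yy = (2G F_y - G G_x - F G_y)/(2D), Gamma^y_xx = (2E F_x - E E_y - F E_x)/(2D), Gamma^y_xy = (E G_x - F E_y)/(2D), Gamma^y_yy = (E G_y - 2F F_y + F G_x)/(2D); substitute and cancel common factors


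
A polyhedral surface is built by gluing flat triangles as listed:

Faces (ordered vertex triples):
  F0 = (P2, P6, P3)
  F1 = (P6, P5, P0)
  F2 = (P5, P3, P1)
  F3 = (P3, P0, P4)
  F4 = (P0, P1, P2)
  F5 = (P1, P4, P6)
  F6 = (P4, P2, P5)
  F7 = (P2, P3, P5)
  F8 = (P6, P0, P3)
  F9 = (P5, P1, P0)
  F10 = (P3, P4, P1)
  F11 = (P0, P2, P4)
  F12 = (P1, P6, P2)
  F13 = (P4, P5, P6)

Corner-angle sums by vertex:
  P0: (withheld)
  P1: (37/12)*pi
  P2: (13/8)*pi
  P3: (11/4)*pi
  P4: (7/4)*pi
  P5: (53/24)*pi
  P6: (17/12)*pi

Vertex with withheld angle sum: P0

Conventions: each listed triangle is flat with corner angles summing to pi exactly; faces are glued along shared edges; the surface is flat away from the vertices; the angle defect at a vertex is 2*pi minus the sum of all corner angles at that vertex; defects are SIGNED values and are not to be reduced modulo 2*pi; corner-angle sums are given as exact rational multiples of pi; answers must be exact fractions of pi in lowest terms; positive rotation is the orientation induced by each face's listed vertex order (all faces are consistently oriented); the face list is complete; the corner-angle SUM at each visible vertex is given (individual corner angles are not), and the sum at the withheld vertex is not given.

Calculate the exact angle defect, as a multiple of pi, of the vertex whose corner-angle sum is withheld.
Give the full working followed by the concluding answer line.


V = 7, E = 21, F = 14; chi = V - E + F = 0
Gauss-Bonnet: total defect = 2*pi*chi = 0; visible defects sum to (-5/6)*pi

Answer: defect(P0) = (5/6)*pi


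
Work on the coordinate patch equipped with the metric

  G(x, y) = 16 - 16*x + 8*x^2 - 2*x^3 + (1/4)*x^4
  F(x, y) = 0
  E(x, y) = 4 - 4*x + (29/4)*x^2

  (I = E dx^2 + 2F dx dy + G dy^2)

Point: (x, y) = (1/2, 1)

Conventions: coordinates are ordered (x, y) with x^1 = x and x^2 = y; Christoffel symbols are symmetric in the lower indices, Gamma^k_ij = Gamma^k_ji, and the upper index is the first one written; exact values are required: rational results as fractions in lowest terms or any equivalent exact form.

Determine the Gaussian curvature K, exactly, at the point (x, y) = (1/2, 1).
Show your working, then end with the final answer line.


E = 61/16, F = 0, G = 625/64, EG - F^2 = 38125/1024 at the point
E_x = 13/4, E_y = 0, F_x = 0, F_y = 0, G_x = -75/8, G_y = 0
E_yy = 0, F_xy = 0, G_xx = 43/4
Compute both Brioschi determinants and normalise by (EG - F^2)^2.
M1 = [[-E_yy/2 + F_xy - G_xx/2, E_x/2, F_x - E_y/2], [F_y - G_x/2, E, F], [G_y/2, F, G]] = [[-43/8, 13/8, 0], [75/16, 61/16, 0], [0, 0, 625/64]]; det M1 = -1124375/4096
M2 = [[0, E_y/2, G_x/2], [E_y/2, E, F], [G_x/2, F, G]] = [[0, 0, -75/16], [0, 61/16, 0], [-75/16, 0, 625/64]]; det M2 = -343125/4096
det M1 - det M2 = -390625/2048; K = -390625/2048 / (38125/1024)^2 = -512/3721

Answer: K = -512/3721
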